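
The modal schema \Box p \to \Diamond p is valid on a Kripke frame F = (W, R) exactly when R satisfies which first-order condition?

This is the D axiom.
It corresponds to seriality: \forall x \exists y Rxy.

seriality: \forall x \exists y Rxy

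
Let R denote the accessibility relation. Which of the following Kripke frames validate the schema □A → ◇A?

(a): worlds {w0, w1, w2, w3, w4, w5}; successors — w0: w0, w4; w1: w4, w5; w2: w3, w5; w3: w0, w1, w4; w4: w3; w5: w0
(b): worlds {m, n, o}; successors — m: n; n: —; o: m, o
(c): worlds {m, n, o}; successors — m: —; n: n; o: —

Frame correspondent (Sahlqvist): ∀x ∃y Rxy — i.e. seriality.
(a): ✓.
(b): fails — world n has no successor.
(c): fails — world m has no successor.

(a)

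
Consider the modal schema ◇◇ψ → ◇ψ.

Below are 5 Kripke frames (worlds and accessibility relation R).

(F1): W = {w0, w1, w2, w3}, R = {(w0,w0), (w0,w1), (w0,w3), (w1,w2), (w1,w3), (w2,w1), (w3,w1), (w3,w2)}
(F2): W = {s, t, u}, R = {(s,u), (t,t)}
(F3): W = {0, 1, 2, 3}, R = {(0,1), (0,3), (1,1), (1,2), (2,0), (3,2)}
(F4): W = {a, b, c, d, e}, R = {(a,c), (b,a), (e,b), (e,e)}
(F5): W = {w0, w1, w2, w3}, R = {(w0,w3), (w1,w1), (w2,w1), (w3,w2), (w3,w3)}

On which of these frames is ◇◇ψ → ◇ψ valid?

(F2)

The schema corresponds to transitivity: ∀x ∀y ∀z (Rxy ∧ Ryz → Rxz).
(F1): fails — Rw1w2 and Rw2w1 but not Rw1w1.
(F2): satisfies the condition.
(F3): fails — R32 and R20 but not R30.
(F4): fails — Rba and Rac but not Rbc.
(F5): fails — Rw3w2 and Rw2w1 but not Rw3w1.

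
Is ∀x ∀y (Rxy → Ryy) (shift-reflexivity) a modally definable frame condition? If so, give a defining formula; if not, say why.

The condition is shift-reflexivity. A defining modal formula is □(□r → r).
Suppose □(□r→r) is valid. Take Rxy and set V(r)={w : Ryw}. Then at y, □r holds; since □(□r→r) at x, □r→r at y, so r at y, i.e. Ryy.

Definable; □(□r → r) defines it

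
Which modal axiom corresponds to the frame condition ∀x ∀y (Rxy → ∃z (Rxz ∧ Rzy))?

A defining formula is □□r → □r (the C4 axiom).

□□r → □r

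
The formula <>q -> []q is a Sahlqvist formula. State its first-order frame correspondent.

Suppose ◇q→□q is valid. Take Rxy, Rxz and set V(q)={y}. Then ◇q at x, so □q at x, so q at z, i.e. z=y.

Partial functionality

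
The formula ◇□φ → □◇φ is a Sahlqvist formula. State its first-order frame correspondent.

This is the .2 axiom.
Its frame correspondent is convergence — ∀x ∀y ∀z (Rxy ∧ Rxz → ∃w (Ryw ∧ Rzw)).

convergence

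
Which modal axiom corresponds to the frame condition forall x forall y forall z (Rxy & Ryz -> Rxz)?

This is transitivity; the standard corresponding axiom is 4: □r → □□r.
Suppose □r→□□r is valid. Take Rxy, Ryz and set V(r)={w : Rxw}. Then □r at x, so □□r at x, so □r at y, so r at z, i.e. Rxz.

□r → □□r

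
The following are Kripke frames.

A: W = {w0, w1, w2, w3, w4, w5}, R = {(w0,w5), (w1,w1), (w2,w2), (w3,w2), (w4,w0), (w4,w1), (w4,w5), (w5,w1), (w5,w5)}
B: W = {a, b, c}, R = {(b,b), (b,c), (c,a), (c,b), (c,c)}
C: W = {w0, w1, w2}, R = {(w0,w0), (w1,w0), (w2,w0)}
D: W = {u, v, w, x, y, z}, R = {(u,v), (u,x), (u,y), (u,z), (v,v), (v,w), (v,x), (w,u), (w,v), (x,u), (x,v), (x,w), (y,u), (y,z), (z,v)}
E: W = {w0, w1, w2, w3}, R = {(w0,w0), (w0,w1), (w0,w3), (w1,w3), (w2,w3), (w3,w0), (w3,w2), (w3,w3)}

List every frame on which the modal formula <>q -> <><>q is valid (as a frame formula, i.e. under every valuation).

The schema corresponds to a generalized confluence (Geach) condition: forall x forall y (xRy -> exists w (y = w & x R^2 w)).
A: fails — w4Rw0 but no w with w0=w and w4R²w.
B: satisfies the condition.
C: satisfies the condition.
D: fails — uRy but no t with y=t and uR²t.
E: satisfies the condition.

B, C, E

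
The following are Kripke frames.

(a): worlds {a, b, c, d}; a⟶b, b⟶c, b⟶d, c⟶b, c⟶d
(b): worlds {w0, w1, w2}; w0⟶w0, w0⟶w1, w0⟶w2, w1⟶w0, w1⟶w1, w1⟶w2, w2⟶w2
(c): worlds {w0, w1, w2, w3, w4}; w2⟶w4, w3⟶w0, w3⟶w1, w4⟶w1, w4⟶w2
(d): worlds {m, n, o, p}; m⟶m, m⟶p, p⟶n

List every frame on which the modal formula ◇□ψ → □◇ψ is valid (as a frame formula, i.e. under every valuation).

(b)

Frame correspondent (Sahlqvist): ∀x ∀y ∀z (Rxy ∧ Rxz → ∃w (Ryw ∧ Rzw)) — i.e. convergence.
(a): fails — Rbc and Rbd but c and d have no common successor.
(b): satisfies the condition.
(c): fails — Rw3w1 and Rw3w1 but w1 and w1 have no common successor.
(d): fails — Rmm and Rmp but m and p have no common successor.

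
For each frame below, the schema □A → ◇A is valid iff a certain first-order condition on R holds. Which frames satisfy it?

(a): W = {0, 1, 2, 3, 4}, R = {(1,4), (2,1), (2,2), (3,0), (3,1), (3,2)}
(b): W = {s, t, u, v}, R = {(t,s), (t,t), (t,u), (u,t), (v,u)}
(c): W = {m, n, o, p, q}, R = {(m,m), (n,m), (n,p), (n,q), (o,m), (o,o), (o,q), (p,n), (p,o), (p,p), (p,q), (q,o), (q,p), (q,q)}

This is the axiom for seriality; its first-order frame correspondent is ∀x ∃y Rxy.
(a): fails — world 0 has no successor.
(b): fails — world s has no successor.
(c): ✓.
Valid on: (c).

(c)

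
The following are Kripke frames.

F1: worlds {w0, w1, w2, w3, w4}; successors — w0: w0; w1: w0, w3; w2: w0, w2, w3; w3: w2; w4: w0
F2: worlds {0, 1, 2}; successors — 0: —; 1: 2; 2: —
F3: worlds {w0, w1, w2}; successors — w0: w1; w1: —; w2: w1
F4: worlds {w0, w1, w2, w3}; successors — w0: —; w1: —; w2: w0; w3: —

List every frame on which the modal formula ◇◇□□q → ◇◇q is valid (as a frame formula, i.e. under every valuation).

F1, F2, F3, F4

The schema corresponds to a generalized confluence (Geach) condition: ∀x ∀y (xR²y → ∃w (yR²w ∧ xR²w)).
F1: ✓.
F2: ✓.
F3: ✓.
F4: ✓.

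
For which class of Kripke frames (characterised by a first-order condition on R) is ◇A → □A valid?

Partial functionality

Suppose ◇A→□A is valid. Take Rxy, Rxz and set V(A)={y}. Then ◇A at x, so □A at x, so A at z, i.e. z=y.
The converse is a direct semantic check.
Frame condition: ∀x ∀y ∀z (Rxy ∧ Rxz → y = z).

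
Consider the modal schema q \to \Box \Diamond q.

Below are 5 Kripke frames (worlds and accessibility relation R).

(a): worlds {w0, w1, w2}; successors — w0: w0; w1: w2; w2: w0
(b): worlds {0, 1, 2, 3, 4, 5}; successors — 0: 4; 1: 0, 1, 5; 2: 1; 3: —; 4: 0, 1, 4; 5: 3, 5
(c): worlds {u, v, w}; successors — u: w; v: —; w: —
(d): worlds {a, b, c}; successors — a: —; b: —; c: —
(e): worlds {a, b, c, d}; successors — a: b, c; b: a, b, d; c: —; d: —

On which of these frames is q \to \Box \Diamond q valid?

(d)

This is the axiom for symmetry; its first-order frame correspondent is \forall x \forall y (Rxy \to Ryx).
(a): fails — Rw1w2 but not Rw2w1.
(b): fails — R10 but not R01.
(c): fails — Ruw but not Rwu.
(d): ✓.
(e): fails — Rac but not Rca.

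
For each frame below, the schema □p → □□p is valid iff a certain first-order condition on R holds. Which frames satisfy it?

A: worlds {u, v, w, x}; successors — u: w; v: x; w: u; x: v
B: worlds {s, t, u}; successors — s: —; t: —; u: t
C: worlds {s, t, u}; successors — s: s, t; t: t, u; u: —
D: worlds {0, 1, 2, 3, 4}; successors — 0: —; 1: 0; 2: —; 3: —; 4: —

B, D

This is the axiom for transitivity; its first-order frame correspondent is ∀x ∀y ∀z (Rxy ∧ Ryz → Rxz).
A: fails — Rwu and Ruw but not Rww.
B: satisfies the condition.
C: fails — Rst and Rtu but not Rsu.
D: satisfies the condition.
Valid on: B, D.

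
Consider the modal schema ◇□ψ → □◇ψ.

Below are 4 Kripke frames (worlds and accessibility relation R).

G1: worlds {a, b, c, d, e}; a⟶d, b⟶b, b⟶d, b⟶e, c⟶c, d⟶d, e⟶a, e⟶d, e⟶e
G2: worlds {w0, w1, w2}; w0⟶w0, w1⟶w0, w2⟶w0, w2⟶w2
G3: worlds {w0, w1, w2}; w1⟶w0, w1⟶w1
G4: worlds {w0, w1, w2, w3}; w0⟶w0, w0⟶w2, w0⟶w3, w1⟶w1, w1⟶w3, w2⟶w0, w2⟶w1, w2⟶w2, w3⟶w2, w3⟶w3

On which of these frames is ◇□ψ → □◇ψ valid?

G1, G2, G4

Frame correspondent (Sahlqvist): ∀x ∀y ∀z (Rxy ∧ Rxz → ∃w (Ryw ∧ Rzw)) — i.e. convergence.
G1: condition met.
G2: condition met.
G3: fails — Rw1w1 and Rw1w0 but w1 and w0 have no common successor.
G4: condition met.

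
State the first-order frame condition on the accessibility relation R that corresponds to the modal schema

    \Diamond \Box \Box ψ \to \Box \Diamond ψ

\forall x \forall y \forall z ((xRy \wedge xRz) \to \exists w (y R^2 w \wedge zRw))

This is a Sahlqvist (Geach-type) schema ◇^1□^2ψ → □^1◇^1ψ.
First-order correspondent: \forall x \forall y \forall z ((xRy \wedge xRz) \to \exists w (y R^2 w \wedge zRw)).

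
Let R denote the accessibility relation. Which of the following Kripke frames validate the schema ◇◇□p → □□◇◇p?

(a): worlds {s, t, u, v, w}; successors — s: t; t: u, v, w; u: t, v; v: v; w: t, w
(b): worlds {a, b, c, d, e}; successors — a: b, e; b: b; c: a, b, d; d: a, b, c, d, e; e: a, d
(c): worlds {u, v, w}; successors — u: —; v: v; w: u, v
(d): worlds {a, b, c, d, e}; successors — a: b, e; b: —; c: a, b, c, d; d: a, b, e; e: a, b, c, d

Frame correspondent (Sahlqvist): ∀x ∀y ∀z ((xR²y ∧ xR²z) → ∃w (yRw ∧ zR²w)) — i.e. a generalized confluence (Geach) condition.
(a): fails — sR²w, sR²v but no w* with wRw* and vR²w*.
(b): fails — cR²e, cR²b but no w with eRw and bR²w.
(c): condition met.
(d): fails — aR²a, aR²b but no w with aRw and bR²w.

(c)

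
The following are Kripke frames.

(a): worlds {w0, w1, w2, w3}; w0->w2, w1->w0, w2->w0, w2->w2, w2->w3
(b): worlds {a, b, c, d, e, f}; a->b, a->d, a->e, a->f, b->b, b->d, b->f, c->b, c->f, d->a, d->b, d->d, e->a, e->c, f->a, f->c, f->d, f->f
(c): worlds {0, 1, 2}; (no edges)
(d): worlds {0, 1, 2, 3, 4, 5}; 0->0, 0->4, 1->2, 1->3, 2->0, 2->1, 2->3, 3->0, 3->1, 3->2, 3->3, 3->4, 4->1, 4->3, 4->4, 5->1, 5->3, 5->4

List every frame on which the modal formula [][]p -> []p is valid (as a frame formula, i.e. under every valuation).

(c), (d)

Frame correspondent (Sahlqvist): forall x forall y (Rxy -> exists z (Rxz & Rzy)) — i.e. density.
(a): fails — Rw1w0 but no z with Rw1z and Rzw0.
(b): fails — Rea but no z with Rez and Rza.
(c): satisfies the condition.
(d): satisfies the condition.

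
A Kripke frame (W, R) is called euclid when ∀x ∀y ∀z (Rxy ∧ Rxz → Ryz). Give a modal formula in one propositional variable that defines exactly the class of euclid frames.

◇q → □◇q

The condition is the Euclidean property. The 5 schema ◇q → □◇q defines it.
Suppose ◇q→□◇q is valid. Take Rxy, Rxz and set V(q)={y}. Then ◇q at x, so □◇q at x, so ◇q at z, so some w with Rzw has q; w=y, i.e. Rzy. By symmetry of the argument, Ryz.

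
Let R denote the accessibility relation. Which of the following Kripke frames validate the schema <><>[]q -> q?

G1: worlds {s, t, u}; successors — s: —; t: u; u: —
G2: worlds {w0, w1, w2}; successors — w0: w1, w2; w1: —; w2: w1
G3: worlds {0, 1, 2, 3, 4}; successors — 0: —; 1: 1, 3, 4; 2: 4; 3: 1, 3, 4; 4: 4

This is the axiom for a generalized confluence (Geach) condition; its first-order frame correspondent is forall x forall y (x R^2 y -> exists w (yRw & x = w)).
G1: ✓.
G2: fails — w0R²w1 but no w with w1Rw and w0=w.
G3: fails — 1R²4 but no w with 4Rw and 1=w.
Valid on: G1.

G1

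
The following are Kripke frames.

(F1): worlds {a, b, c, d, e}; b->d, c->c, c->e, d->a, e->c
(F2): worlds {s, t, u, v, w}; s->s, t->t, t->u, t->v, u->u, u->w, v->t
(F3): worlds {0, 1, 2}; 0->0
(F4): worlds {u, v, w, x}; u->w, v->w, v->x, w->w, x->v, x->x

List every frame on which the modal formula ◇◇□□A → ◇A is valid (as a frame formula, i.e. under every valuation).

Frame correspondent (Sahlqvist): ∀x ∀y (xR²y → ∃w (yR²w ∧ xRw)) — i.e. a generalized confluence (Geach) condition.
(F1): fails — bR²a but no w with aR²w and bRw.
(F2): fails — tR²w but no w* with wR²w* and tRw*.
(F3): ✓.
(F4): fails — xR²w but no t with wR²t and xRt.
Valid on: (F3).

(F3)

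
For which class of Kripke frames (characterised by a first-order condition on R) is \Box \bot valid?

emptiness of R: \forall x \forall y \neg Rxy

□⊥ is valid iff no world has any successor (otherwise □⊥ fails at any world with one).
Conversely, any frame satisfying \forall x \forall y \neg Rxy validates the schema.
So the correspondent is emptiness of R.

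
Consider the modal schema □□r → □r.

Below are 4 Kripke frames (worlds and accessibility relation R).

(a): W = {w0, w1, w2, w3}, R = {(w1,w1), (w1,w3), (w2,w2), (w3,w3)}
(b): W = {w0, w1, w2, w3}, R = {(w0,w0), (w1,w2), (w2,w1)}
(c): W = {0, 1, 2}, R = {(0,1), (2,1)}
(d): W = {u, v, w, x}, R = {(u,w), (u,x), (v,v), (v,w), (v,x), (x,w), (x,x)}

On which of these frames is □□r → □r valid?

(a), (d)

The schema corresponds to density: ∀x ∀y (Rxy → ∃z (Rxz ∧ Rzy)).
(a): condition met.
(b): fails — Rw1w2 but no z with Rw1z and Rzw2.
(c): fails — R01 but no z with R0z and Rz1.
(d): condition met.
Valid on: (a), (d).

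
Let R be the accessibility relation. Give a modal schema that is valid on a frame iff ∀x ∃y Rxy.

□ψ → ◇ψ

This is seriality; the standard corresponding axiom is D: □ψ → ◇ψ.
Suppose □ψ→◇ψ is valid. At any x set V(ψ)=W. Then □ψ at x, so ◇ψ at x, so x has a successor.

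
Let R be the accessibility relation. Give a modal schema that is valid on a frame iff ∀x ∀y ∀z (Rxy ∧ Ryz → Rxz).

This is transitivity; the standard corresponding axiom is 4: □q → □□q.
Suppose □q→□□q is valid. Take Rxy, Ryz and set V(q)={w : Rxw}. Then □q at x, so □□q at x, so □q at y, so q at z, i.e. Rxz.

□q → □□q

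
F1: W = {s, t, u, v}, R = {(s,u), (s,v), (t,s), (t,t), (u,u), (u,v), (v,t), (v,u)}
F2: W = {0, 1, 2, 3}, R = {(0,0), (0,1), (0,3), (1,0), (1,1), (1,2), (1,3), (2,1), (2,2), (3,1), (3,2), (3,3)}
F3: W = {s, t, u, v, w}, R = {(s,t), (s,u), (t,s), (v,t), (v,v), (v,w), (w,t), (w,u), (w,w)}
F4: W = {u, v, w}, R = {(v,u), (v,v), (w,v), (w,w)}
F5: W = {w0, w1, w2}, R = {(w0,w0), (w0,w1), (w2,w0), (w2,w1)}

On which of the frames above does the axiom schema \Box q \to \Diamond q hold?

This is the axiom for seriality; its first-order frame correspondent is \forall x \exists y Rxy.
F1: satisfies the condition.
F2: satisfies the condition.
F3: fails — world u has no successor.
F4: fails — world u has no successor.
F5: fails — world w1 has no successor.

F1, F2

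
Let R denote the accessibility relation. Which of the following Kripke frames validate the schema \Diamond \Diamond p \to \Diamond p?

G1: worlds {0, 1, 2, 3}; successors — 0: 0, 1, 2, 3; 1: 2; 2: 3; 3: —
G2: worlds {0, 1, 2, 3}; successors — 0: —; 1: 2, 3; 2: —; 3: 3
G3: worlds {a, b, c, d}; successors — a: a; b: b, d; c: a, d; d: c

G2

This is the axiom for transitivity; its first-order frame correspondent is \forall x \forall y \forall z (Rxy \wedge Ryz \to Rxz).
G1: fails — R12 and R23 but not R13.
G2: holds.
G3: fails — Rcd and Rdc but not Rcc.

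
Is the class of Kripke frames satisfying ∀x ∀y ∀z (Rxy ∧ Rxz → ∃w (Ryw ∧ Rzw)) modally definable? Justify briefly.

Yes, by ◇□q → □◇q

The condition is convergence. A defining modal formula is ◇□q → □◇q.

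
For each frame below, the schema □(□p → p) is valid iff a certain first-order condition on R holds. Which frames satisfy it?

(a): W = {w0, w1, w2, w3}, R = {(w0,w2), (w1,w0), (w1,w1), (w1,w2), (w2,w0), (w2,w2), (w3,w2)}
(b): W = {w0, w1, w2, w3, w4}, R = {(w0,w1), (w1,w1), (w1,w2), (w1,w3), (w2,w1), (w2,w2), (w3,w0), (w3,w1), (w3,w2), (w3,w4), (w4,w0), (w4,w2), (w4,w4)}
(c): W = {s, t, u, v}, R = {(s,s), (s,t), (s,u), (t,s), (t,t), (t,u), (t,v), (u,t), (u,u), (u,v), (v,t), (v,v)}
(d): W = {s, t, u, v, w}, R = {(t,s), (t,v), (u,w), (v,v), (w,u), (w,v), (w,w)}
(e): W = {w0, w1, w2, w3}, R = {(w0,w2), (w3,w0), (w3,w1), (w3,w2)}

(c)

This is the axiom for shift-reflexivity; its first-order frame correspondent is ∀x ∀y (Rxy → Ryy).
(a): fails — Rw1w0 but not Rw0w0.
(b): fails — Rw1w3 but not Rw3w3.
(c): condition met.
(d): fails — Rwu but not Ruu.
(e): fails — Rw0w2 but not Rw2w2.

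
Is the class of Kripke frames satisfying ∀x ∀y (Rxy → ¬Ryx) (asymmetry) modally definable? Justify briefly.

No

If a class were modally definable it would be closed under surjective bounded morphisms (Goldblatt–Thomason).
The 4-cycle (worlds w0,w1,w2,w3 with w0→w1→w2→w3→w0) is asymmetric. Mapping every world to a single reflexive point • is a surjective bounded morphism, and the reflexive point is not asymmetric (R•• but asymmetry requires ¬R••).
So no modal formula (or set of formulas) defines exactly the asymmetric frames.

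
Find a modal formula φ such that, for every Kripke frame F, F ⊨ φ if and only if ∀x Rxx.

□s → s

A defining formula is □s → s (the T axiom).
Suppose □s→s is valid. At any x set V(s)={w : Rxw}. Then □s holds at x, so s holds at x, i.e. Rxx.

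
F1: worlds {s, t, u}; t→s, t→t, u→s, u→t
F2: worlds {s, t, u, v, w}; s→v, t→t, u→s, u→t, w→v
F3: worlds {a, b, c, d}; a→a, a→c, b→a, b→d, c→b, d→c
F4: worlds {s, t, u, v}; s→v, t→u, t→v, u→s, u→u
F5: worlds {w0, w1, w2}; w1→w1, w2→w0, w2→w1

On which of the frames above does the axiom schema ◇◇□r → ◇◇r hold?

F5

The schema corresponds to a generalized confluence (Geach) condition: ∀x ∀y (xR²y → ∃w (yRw ∧ xR²w)).
F1: fails — tR²s but no w with sRw and tR²w.
F2: fails — uR²v but no w* with vRw* and uR²w*.
F3: fails — bR²c but no w with cRw and bR²w.
F4: fails — tR²s but no w with sRw and tR²w.
F5: satisfies the condition.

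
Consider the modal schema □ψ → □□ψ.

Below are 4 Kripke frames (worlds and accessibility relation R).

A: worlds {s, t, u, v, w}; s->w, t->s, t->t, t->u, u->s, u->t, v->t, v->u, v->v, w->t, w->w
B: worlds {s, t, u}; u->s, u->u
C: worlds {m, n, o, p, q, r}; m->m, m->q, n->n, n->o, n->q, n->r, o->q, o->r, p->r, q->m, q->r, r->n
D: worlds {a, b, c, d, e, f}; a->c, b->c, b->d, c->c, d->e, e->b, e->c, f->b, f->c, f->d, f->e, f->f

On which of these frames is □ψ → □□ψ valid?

This is the axiom for transitivity; its first-order frame correspondent is ∀x ∀y ∀z (Rxy ∧ Ryz → Rxz).
A: fails — Rwt and Rts but not Rws.
B: condition met.
C: fails — Rpr and Rrn but not Rpn.
D: fails — Rde and Reb but not Rdb.
Valid on: B.

B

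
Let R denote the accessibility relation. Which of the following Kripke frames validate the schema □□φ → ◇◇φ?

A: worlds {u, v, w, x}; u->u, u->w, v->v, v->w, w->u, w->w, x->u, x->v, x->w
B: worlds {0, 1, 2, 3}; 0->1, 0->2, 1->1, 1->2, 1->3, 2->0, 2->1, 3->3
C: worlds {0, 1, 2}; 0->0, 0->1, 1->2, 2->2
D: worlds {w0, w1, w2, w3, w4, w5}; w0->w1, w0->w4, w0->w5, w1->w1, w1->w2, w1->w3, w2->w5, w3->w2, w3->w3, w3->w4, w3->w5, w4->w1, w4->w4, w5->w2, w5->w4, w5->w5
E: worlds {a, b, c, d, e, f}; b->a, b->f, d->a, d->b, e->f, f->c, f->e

A, B, C, D

Frame correspondent (Sahlqvist): ∀x ∃w (xR²w ∧ xR²w) — i.e. a generalized confluence (Geach) condition.
A: ✓.
B: ✓.
C: ✓.
D: ✓.
E: fails — at a but no w with aR²w and aR²w.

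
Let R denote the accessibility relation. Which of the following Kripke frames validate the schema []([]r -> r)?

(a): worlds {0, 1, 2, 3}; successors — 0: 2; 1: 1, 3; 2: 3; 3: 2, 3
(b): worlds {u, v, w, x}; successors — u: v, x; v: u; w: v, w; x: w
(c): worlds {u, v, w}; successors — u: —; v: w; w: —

This is the axiom for shift-reflexivity; its first-order frame correspondent is forall x forall y (Rxy -> Ryy).
(a): fails — R32 but not R22.
(b): fails — Ruv but not Rvv.
(c): fails — Rvw but not Rww.

none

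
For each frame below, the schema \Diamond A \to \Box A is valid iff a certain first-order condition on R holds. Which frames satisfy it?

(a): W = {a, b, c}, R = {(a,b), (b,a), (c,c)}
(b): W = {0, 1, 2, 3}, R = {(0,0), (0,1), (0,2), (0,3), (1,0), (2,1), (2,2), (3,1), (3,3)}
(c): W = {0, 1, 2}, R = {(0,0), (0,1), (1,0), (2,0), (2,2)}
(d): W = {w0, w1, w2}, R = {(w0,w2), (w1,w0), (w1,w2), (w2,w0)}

(a)

This is the axiom for partial functionality; its first-order frame correspondent is \forall x \forall y \forall z (Rxy \wedge Rxz \to y = z).
(a): ✓.
(b): fails — 0 sees both 0 and 1.
(c): fails — 0 sees both 0 and 1.
(d): fails — w1 sees both w0 and w2.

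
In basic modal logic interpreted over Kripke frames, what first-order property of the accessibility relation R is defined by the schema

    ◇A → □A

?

Suppose ◇A→□A is valid. Take Rxy, Rxz and set V(A)={y}. Then ◇A at x, so □A at x, so A at z, i.e. z=y.

Partial functionality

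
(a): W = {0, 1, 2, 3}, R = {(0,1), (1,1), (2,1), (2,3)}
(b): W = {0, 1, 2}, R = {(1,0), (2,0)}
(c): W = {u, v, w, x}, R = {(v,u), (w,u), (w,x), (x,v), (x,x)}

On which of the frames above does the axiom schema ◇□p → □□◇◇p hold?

(b)

This is the axiom for a generalized confluence (Geach) condition; its first-order frame correspondent is ∀x ∀y ∀z ((xRy ∧ xR²z) → ∃w (yRw ∧ zR²w)).
(a): fails — 2R3, 2R²1 but no w with 3Rw and 1R²w.
(b): satisfies the condition.
(c): fails — wRu, wR²v but no t with uRt and vR²t.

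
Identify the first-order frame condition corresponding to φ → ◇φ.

Replacing φ by ¬φ and contraposing gives the equivalent schema □φ → φ.
Suppose □φ→φ is valid. At any x set V(φ)={w : Rxw}. Then □φ holds at x, so φ holds at x, i.e. Rxx.
Conversely, any frame satisfying ∀x Rxx validates the schema.
So the correspondent is reflexivity.

reflexivity: ∀x Rxx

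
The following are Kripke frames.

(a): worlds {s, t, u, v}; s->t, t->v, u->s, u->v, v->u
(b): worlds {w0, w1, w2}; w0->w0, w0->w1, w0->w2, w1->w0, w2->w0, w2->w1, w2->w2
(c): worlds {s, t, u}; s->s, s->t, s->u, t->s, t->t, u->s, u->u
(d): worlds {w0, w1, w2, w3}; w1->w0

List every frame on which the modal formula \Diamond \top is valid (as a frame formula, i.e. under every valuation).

(a), (b), (c)

This is the axiom for seriality; its first-order frame correspondent is \forall x \exists y Rxy.
(a): ✓.
(b): ✓.
(c): ✓.
(d): fails — world w0 has no successor.
Valid on: (a), (b), (c).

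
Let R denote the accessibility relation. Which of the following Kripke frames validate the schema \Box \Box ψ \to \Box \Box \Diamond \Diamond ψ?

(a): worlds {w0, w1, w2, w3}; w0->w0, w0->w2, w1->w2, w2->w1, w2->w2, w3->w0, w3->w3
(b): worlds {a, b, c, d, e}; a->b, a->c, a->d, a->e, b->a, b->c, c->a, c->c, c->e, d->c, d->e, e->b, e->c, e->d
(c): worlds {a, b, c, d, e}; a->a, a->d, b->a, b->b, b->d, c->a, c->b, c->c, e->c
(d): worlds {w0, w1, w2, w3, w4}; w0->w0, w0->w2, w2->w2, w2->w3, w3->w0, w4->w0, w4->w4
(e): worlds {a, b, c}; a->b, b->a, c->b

(a), (b), (d), (e)

This is the axiom for a generalized confluence (Geach) condition; its first-order frame correspondent is \forall x \forall z (x R^2 z \to \exists w (x R^2 w \wedge z R^2 w)).
(a): condition met.
(b): condition met.
(c): fails — aR²d but no w with aR²w and dR²w.
(d): condition met.
(e): condition met.
Valid on: (a), (b), (d), (e).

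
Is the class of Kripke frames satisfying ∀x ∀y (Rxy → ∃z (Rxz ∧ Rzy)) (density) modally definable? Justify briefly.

Yes: it is density, defined by the C4 schema □□p → □p.
Suppose □□p→□p is valid. Take Rxy and set V(p)={w : xR²w}. Then □□p at x, so □p at x, so p at y, i.e. ∃z(Rxz∧Rzy).

Yes, by □□p → □p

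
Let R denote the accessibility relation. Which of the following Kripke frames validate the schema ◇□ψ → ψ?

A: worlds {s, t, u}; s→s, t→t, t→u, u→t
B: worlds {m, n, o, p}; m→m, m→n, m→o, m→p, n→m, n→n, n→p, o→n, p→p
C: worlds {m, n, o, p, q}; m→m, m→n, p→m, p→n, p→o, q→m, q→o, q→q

A

The schema corresponds to symmetry: ∀x ∀y (Rxy → Ryx).
A: condition met.
B: fails — Ron but not Rno.
C: fails — Rpm but not Rmp.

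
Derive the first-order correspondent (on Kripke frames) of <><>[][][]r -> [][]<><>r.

This is a Sahlqvist (Geach-type) schema ◇^2□^3r → □^2◇^2r.
Minimal-valuation argument: fix x; take any y with xR^2y and any z with xR^2z. Set V(r) to the set of worlds R-reachable from y in exactly 3 steps. Then □^3r holds at y, so the antecedent holds at x; validity forces ◇^2r at z, giving a w with zR^2w and yR^3w.
First-order correspondent: forall x forall y forall z ((x R^2 y & x R^2 z) -> exists w (y R^3 w & z R^2 w)).

forall x forall y forall z ((x R^2 y & x R^2 z) -> exists w (y R^3 w & z R^2 w))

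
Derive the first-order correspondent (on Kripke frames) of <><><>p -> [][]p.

This is a Sahlqvist (Geach-type) schema ◇^3□^0p → □^2◇^0p.
Minimal-valuation argument: fix x; take any y with xR^3y and any z with xR^2z. Set V(p) to the set of worlds R-reachable from y in exactly 0 steps. Then □^0p holds at y, so the antecedent holds at x; validity forces ◇^0p at z, giving a w with zR^0w and yR^0w.
First-order correspondent: forall x forall y forall z ((x R^3 y & x R^2 z) -> exists w (y = w & z = w)).

forall x forall y forall z ((x R^3 y & x R^2 z) -> exists w (y = w & z = w))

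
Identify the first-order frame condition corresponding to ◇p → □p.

partial functionality

This schema is the CD axiom.
Its frame correspondent is partial functionality — ∀x ∀y ∀z (Rxy ∧ Rxz → y = z).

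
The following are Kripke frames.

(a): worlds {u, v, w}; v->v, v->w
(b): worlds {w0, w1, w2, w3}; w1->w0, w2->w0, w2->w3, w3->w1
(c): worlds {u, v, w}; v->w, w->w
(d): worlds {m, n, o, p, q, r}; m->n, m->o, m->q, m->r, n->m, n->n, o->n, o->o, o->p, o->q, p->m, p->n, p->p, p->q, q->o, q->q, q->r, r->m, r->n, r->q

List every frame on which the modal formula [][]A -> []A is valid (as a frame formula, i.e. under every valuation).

This is the axiom for density; its first-order frame correspondent is forall x forall y (Rxy -> exists z (Rxz & Rzy)).
(a): holds.
(b): fails — Rw1w0 but no z with Rw1z and Rzw0.
(c): holds.
(d): holds.

(a), (c), (d)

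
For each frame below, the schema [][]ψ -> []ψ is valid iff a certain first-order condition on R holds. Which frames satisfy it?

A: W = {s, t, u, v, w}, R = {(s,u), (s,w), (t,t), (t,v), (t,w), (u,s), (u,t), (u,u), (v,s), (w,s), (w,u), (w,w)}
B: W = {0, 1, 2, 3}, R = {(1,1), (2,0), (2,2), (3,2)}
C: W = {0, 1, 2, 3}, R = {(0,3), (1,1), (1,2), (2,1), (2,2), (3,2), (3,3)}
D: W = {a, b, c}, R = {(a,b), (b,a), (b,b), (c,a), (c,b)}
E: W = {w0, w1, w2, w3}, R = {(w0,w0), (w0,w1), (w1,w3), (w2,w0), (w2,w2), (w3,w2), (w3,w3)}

B, C, D, E

Frame correspondent (Sahlqvist): forall x forall y (Rxy -> exists z (Rxz & Rzy)) — i.e. density.
A: fails — Rvs but no z with Rvz and Rzs.
B: satisfies the condition.
C: satisfies the condition.
D: satisfies the condition.
E: satisfies the condition.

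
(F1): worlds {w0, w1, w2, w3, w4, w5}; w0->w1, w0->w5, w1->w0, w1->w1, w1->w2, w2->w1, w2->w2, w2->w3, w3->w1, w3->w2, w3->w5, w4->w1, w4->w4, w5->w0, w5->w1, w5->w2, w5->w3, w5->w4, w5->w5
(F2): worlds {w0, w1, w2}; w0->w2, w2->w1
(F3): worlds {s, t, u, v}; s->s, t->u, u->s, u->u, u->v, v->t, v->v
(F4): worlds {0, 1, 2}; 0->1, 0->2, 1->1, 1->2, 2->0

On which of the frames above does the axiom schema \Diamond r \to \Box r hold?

(F2)

The schema corresponds to partial functionality: \forall x \forall y \forall z (Rxy \wedge Rxz \to y = z).
(F1): fails — w0 sees both w1 and w5.
(F2): holds.
(F3): fails — u sees both s and u.
(F4): fails — 0 sees both 1 and 2.
Valid on: (F2).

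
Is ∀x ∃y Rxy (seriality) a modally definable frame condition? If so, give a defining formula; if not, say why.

The condition is seriality. A defining modal formula is □q → ◇q.

Yes — defined by □q → ◇q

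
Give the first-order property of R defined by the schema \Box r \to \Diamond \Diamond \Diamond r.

This is a Sahlqvist (Geach-type) schema ◇^0□^1r → □^0◇^3r.
Minimal-valuation argument: fix x; take any y with xR^0y and any z with xR^0z. Set V(r) to the set of worlds R-reachable from y in exactly 1 step. Then □^1r holds at y, so the antecedent holds at x; validity forces ◇^3r at z, giving a w with zR^3w and yR^1w.
First-order correspondent: \forall x \exists w (xRw \wedge x R^3 w).

\forall x \exists w (xRw \wedge x R^3 w)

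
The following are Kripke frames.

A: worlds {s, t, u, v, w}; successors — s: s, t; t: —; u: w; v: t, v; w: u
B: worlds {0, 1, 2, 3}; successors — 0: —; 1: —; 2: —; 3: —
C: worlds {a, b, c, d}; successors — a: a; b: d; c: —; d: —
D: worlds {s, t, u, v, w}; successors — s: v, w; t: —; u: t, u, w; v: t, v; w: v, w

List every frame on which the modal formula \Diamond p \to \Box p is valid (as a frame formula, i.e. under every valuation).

B, C

This is the axiom for partial functionality; its first-order frame correspondent is \forall x \forall y \forall z (Rxy \wedge Rxz \to y = z).
A: fails — s sees both s and t.
B: ✓.
C: ✓.
D: fails — s sees both v and w.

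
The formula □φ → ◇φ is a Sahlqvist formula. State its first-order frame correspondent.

This is the D axiom.
Its frame correspondent is seriality — ∀x ∃y Rxy.

Seriality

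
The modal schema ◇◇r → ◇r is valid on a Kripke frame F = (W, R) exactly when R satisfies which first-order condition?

This schema is equivalent to the 4 axiom □r → □□r.
It corresponds to transitivity: ∀x ∀y ∀z (Rxy ∧ Ryz → Rxz).

Transitivity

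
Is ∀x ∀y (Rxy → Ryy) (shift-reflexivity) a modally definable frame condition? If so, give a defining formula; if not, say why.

The condition is shift-reflexivity. A defining modal formula is □(□r → r).
Suppose □(□r→r) is valid. Take Rxy and set V(r)={w : Ryw}. Then at y, □r holds; since □(□r→r) at x, □r→r at y, so r at y, i.e. Ryy.

Yes, by □(□r → r)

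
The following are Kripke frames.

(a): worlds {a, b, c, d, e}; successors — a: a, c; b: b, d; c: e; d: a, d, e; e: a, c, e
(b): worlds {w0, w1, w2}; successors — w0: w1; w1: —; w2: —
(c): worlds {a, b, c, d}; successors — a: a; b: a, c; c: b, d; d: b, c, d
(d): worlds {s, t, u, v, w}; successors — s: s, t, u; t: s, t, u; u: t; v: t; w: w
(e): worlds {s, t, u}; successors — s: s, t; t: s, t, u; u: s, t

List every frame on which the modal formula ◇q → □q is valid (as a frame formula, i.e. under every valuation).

(b)

This is the axiom for partial functionality; its first-order frame correspondent is ∀x ∀y ∀z (Rxy ∧ Rxz → y = z).
(a): fails — a sees both a and c.
(b): condition met.
(c): fails — b sees both a and c.
(d): fails — s sees both s and t.
(e): fails — s sees both s and t.
Valid on: (b).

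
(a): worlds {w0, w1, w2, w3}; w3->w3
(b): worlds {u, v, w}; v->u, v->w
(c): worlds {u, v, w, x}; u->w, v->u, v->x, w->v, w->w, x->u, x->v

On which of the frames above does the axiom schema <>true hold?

This is the axiom for seriality; its first-order frame correspondent is forall x exists y Rxy.
(a): fails — world w0 has no successor.
(b): fails — world u has no successor.
(c): ✓.
Valid on: (c).

(c)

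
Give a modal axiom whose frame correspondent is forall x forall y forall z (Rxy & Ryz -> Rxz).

□s → □□s

The condition is transitivity. The 4 schema □s → □□s defines it.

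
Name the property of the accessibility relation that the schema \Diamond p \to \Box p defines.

Suppose ◇p→□p is valid. Take Rxy, Rxz and set V(p)={y}. Then ◇p at x, so □p at x, so p at z, i.e. z=y.

partial functionality: \forall x \forall y \forall z (Rxy \wedge Rxz \to y = z)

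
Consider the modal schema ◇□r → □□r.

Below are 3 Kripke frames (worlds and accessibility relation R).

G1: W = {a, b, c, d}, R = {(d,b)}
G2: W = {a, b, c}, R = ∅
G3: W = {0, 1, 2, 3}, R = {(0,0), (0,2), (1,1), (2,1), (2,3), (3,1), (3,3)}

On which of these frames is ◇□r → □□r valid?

The schema corresponds to a generalized confluence (Geach) condition: ∀x ∀y ∀z ((xRy ∧ xR²z) → ∃w (yRw ∧ z = w)).
G1: holds.
G2: holds.
G3: fails — 0R0, 0R²1 but no w with 0Rw and 1=w.
Valid on: G1, G2.

G1, G2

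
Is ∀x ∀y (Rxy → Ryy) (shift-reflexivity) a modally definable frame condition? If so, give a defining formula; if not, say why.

This is a Sahlqvist condition; the T□ axiom □(□q → q) defines it.

Yes, by □(□q → q)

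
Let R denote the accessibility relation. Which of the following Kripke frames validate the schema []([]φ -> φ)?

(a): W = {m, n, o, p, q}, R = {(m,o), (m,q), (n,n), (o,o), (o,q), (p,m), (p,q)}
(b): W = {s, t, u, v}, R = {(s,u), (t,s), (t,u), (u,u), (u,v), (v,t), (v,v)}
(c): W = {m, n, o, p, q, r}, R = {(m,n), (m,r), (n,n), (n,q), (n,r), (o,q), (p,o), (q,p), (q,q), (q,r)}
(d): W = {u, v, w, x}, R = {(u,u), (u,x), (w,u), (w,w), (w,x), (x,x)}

The schema corresponds to shift-reflexivity: forall x forall y (Rxy -> Ryy).
(a): fails — Rpm but not Rmm.
(b): fails — Rvt but not Rtt.
(c): fails — Rnr but not Rrr.
(d): satisfies the condition.

(d)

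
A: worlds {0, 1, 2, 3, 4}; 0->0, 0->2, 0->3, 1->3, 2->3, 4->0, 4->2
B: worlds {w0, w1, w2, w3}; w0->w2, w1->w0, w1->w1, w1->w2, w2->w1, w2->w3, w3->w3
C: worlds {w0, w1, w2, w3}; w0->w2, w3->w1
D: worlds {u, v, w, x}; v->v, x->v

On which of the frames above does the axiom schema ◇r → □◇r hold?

Frame correspondent (Sahlqvist): ∀x ∀y ∀z (Rxy ∧ Rxz → Ryz) — i.e. the Euclidean property.
A: fails — R02 and R00 but not R20.
B: fails — Rw0w2 and Rw0w2 but not Rw2w2.
C: fails — Rw0w2 and Rw0w2 but not Rw2w2.
D: holds.
Valid on: D.

D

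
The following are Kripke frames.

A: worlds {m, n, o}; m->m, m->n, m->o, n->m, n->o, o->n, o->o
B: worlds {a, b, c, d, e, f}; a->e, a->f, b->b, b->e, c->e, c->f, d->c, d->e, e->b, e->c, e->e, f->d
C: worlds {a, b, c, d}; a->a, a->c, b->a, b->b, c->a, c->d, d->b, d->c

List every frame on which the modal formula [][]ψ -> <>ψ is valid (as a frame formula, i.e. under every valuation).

A, C

This is the axiom for a generalized confluence (Geach) condition; its first-order frame correspondent is forall x exists w (x R^2 w & xRw).
A: holds.
B: fails — at f but no w with fR²w and fRw.
C: holds.
Valid on: A, C.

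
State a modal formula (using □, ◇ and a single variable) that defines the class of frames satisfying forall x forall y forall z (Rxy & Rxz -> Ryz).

A defining formula is ◇p → □◇p (the 5 axiom).
Suppose ◇p→□◇p is valid. Take Rxy, Rxz and set V(p)={y}. Then ◇p at x, so □◇p at x, so ◇p at z, so some w with Rzw has p; w=y, i.e. Rzy. By symmetry of the argument, Ryz.

◇p → □◇p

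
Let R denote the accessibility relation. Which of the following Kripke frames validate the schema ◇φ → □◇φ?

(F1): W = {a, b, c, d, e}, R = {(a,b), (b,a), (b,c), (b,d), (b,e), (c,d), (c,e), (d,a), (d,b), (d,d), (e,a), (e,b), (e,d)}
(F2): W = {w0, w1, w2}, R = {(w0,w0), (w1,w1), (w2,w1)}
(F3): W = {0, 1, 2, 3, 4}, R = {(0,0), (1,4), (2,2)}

This is the axiom for the Euclidean property; its first-order frame correspondent is ∀x ∀y ∀z (Rxy ∧ Rxz → Ryz).
(F1): fails — Rab and Rab but not Rbb.
(F2): holds.
(F3): fails — R14 and R14 but not R44.
Valid on: (F2).

(F2)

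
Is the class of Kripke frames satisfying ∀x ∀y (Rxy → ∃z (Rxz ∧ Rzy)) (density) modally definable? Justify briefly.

Definable; □□q → □q defines it

Yes: it is density, defined by the C4 schema □□q → □q.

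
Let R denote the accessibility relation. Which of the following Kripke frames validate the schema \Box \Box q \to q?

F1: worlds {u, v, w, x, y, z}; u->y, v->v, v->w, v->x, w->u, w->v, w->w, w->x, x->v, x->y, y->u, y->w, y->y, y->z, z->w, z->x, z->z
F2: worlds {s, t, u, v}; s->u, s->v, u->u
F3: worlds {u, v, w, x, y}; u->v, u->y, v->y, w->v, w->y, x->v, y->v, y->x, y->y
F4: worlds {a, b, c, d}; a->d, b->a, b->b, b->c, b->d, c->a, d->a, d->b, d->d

F1

Frame correspondent (Sahlqvist): \forall x \exists w (x R^2 w \wedge x = w) — i.e. a generalized confluence (Geach) condition.
F1: satisfies the condition.
F2: fails — at s but no w with sR²w and s=w.
F3: fails — at u but no t with uR²t and u=t.
F4: fails — at c but no w with cR²w and c=w.
Valid on: F1.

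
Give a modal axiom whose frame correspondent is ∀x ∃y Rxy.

□p → ◇p

The condition is seriality. The D schema □p → ◇p defines it.
Suppose □p→◇p is valid. At any x set V(p)=W. Then □p at x, so ◇p at x, so x has a successor.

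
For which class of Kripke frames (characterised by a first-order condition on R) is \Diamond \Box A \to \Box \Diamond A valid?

Convergence

Suppose ◇□A→□◇A is valid. Take Rxy, Rxz and set V(A)={w : Ryw}. Then □A at y so ◇□A at x, so □◇A at x, so ◇A at z, giving w with Rzw and Ryw.
The converse is a direct semantic check.
So the correspondent is convergence.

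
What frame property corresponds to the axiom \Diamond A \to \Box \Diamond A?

The Euclidean property

Suppose ◇A→□◇A is valid. Take Rxy, Rxz and set V(A)={y}. Then ◇A at x, so □◇A at x, so ◇A at z, so some w with Rzw has A; w=y, i.e. Rzy. By symmetry of the argument, Ryz.
Conversely, any frame satisfying \forall x \forall y \forall z (Rxy \wedge Rxz \to Ryz) validates the schema.
So the correspondent is the Euclidean property.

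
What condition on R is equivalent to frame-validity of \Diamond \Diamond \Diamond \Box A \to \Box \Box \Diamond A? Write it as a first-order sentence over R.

\forall x \forall y \forall z ((x R^3 y \wedge x R^2 z) \to \exists w (yRw \wedge zRw))

This is a Sahlqvist (Geach-type) schema ◇^3□^1A → □^2◇^1A.
Minimal-valuation argument: fix x; take any y with xR^3y and any z with xR^2z. Set V(A) to the set of worlds R-reachable from y in exactly 1 step. Then □^1A holds at y, so the antecedent holds at x; validity forces ◇^1A at z, giving a w with zR^1w and yR^1w.
First-order correspondent: \forall x \forall y \forall z ((x R^3 y \wedge x R^2 z) \to \exists w (yRw \wedge zRw)).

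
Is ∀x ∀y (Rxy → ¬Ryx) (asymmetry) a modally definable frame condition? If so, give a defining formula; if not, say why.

No

If a class were modally definable it would be closed under surjective bounded morphisms (Goldblatt–Thomason).
The 4-cycle (worlds w0,w1,w2,w3 with w0→w1→w2→w3→w0) is asymmetric. Mapping every world to a single reflexive point • is a surjective bounded morphism, and the reflexive point is not asymmetric (R•• but asymmetry requires ¬R••).
Hence asymmetry is not modally definable.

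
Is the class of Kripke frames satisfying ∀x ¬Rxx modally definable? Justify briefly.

Any modally definable frame class is closed under surjective bounded morphisms.
The 2-cycle (worlds 0,1 with 0→1→0) is irreflexive, and the map sending every world to a single reflexive point • is a surjective bounded morphism (forth: every edge maps to (•,•); back: every world has a successor). So any modal formula valid on the 2-cycle is also valid on the reflexive point, which is not irreflexive.
Hence irreflexivity is not modally definable.

Not definable by any modal formula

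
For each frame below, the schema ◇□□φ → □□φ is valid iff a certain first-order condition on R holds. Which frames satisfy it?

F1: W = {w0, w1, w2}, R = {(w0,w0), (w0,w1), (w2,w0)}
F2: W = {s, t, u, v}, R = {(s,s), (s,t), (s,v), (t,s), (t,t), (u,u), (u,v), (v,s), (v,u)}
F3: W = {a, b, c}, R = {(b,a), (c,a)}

The schema corresponds to a generalized confluence (Geach) condition: ∀x ∀y ∀z ((xRy ∧ xR²z) → ∃w (yR²w ∧ z = w)).
F1: fails — w0Rw1, w0R²w0 but no w with w1R²w and w0=w.
F2: fails — sRt, sR²u but no w with tR²w and u=w.
F3: condition met.

F3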